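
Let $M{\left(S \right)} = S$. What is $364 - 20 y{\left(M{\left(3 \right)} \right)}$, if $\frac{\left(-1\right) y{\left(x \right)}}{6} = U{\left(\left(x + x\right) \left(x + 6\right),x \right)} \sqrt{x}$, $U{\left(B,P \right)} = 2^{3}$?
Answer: $364 + 960 \sqrt{3} \approx 2026.8$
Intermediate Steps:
$U{\left(B,P \right)} = 8$
$y{\left(x \right)} = - 48 \sqrt{x}$ ($y{\left(x \right)} = - 6 \cdot 8 \sqrt{x} = - 48 \sqrt{x}$)
$364 - 20 y{\left(M{\left(3 \right)} \right)} = 364 - 20 \left(- 48 \sqrt{3}\right) = 364 + 960 \sqrt{3}$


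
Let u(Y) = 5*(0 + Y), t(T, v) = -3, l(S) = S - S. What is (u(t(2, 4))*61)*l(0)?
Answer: 0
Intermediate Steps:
l(S) = 0
u(Y) = 5*Y
(u(t(2, 4))*61)*l(0) = ((5*(-3))*61)*0 = -15*61*0 = -915*0 = 0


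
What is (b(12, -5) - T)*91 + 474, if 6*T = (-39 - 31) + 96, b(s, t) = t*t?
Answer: 7064/3 ≈ 2354.7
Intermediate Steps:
b(s, t) = t²
T = 13/3 (T = ((-39 - 31) + 96)/6 = (-70 + 96)/6 = (⅙)*26 = 13/3 ≈ 4.3333)
(b(12, -5) - T)*91 + 474 = ((-5)² - 1*13/3)*91 + 474 = (25 - 13/3)*91 + 474 = (62/3)*91 + 474 = 5642/3 + 474 = 7064/3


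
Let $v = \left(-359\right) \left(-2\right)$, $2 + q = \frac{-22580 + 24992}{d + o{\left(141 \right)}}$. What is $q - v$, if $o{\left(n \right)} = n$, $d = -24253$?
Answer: $- \frac{4340763}{6028} \approx -720.1$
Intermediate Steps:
$q = - \frac{12659}{6028}$ ($q = -2 + \frac{-22580 + 24992}{-24253 + 141} = -2 + \frac{2412}{-24112} = -2 + 2412 \left(- \frac{1}{24112}\right) = -2 - \frac{603}{6028} = - \frac{12659}{6028} \approx -2.1$)
$v = 718$
$q - v = - \frac{12659}{6028} - 718 = - \frac{4340763}{6028}$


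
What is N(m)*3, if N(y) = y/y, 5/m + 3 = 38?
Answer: 3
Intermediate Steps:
m = ⅐ (m = 5/(-3 + 38) = 5/35 = 5*(1/35) = ⅐ ≈ 0.14286)
N(y) = 1
N(m)*3 = 1*3 = 3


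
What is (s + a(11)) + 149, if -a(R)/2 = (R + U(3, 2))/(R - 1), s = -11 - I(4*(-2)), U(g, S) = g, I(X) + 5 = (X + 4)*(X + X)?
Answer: 381/5 ≈ 76.200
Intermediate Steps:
I(X) = -5 + 2*X*(4 + X) (I(X) = -5 + (X + 4)*(X + X) = -5 + (4 + X)*(2*X) = -5 + 2*X*(4 + X))
s = -70 (s = -11 - (-5 + 2*(4*(-2))² + 8*(4*(-2))) = -11 - (-5 + 2*(-8)² + 8*(-8)) = -11 - (-5 + 2*64 - 64) = -11 - (-5 + 128 - 64) = -11 - 1*59 = -11 - 59 = -70)
a(R) = -2*(3 + R)/(-1 + R) (a(R) = -2*(R + 3)/(R - 1) = -2*(3 + R)/(-1 + R))
(s + a(11)) + 149 = (-70 + 2*(-3 - 1*11)/(-1 + 11)) + 149 = (-70 + 2*(-3 - 11)/10) + 149 = (-70 + 2*(⅒)*(-14)) + 149 = (-70 - 14/5) + 149 = -364/5 + 149 = 381/5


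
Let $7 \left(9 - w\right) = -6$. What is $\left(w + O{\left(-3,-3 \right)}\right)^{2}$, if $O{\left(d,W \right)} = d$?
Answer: $\frac{2304}{49} \approx 47.02$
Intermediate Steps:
$w = \frac{69}{7}$ ($w = 9 - - \frac{6}{7} = 9 + \frac{6}{7} = \frac{69}{7} \approx 9.8571$)
$\left(w + O{\left(-3,-3 \right)}\right)^{2} = \left(\frac{69}{7} - 3\right)^{2} = \left(\frac{48}{7}\right)^{2} = \frac{2304}{49}$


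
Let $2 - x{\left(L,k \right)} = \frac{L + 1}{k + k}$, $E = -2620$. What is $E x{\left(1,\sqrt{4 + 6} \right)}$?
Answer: $-5240 + 262 \sqrt{10} \approx -4411.5$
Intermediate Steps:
$x{\left(L,k \right)} = 2 - \frac{1 + L}{2 k}$ ($x{\left(L,k \right)} = 2 - \frac{L + 1}{k + k} = 2 - \frac{1 + L}{2 k}$)
$E x{\left(1,\sqrt{4 + 6} \right)} = - 2620 \frac{-1 - 1 + 4 \sqrt{4 + 6}}{2 \sqrt{4 + 6}} = - 2620 \frac{-1 - 1 + 4 \sqrt{10}}{2 \sqrt{10}} = - 2620 \frac{\frac{\sqrt{10}}{10} \left(-2 + 4 \sqrt{10}\right)}{2} = - 2620 \frac{\sqrt{10} \left(-2 + 4 \sqrt{10}\right)}{20} = - 131 \sqrt{10} \left(-2 + 4 \sqrt{10}\right)$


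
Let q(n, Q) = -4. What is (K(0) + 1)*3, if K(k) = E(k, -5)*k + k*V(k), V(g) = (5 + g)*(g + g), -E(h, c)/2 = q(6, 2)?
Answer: 3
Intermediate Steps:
E(h, c) = 8 (E(h, c) = -2*(-4) = 8)
V(g) = 2*g*(5 + g) (V(g) = (5 + g)*(2*g) = 2*g*(5 + g))
K(k) = 8*k + 2*k²*(5 + k) (K(k) = 8*k + k*(2*k*(5 + k)) = 8*k + 2*k²*(5 + k))
(K(0) + 1)*3 = (2*0*(4 + 0*(5 + 0)) + 1)*3 = (2*0*(4 + 0*5) + 1)*3 = (2*0*(4 + 0) + 1)*3 = (2*0*4 + 1)*3 = (0 + 1)*3 = 1*3 = 3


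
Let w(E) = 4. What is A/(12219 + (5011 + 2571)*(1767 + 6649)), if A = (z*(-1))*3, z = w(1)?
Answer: -12/63822331 ≈ -1.8802e-7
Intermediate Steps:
z = 4
A = -12 (A = (4*(-1))*3 = -4*3 = -12)
A/(12219 + (5011 + 2571)*(1767 + 6649)) = -12/(12219 + (5011 + 2571)*(1767 + 6649)) = -12/(12219 + 7582*8416) = -12/(12219 + 63810112) = -12/63822331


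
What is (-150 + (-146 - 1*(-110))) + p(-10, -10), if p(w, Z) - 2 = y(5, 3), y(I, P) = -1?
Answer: -185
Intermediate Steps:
p(w, Z) = 1 (p(w, Z) = 2 - 1 = 1)
(-150 + (-146 - 1*(-110))) + p(-10, -10) = (-150 + (-146 - 1*(-110))) + 1 = (-150 + (-146 + 110)) + 1 = (-150 - 36) + 1 = -186 + 1 = -185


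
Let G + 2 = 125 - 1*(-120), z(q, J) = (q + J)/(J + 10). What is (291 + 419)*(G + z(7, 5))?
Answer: 173098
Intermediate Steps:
z(q, J) = (J + q)/(10 + J)
G = 243 (G = -2 + (125 - 1*(-120)) = -2 + (125 + 120) = -2 + 245 = 243)
(291 + 419)*(G + z(7, 5)) = (291 + 419)*(243 + (5 + 7)/(10 + 5)) = 710*(243 + 12/15) = 710*(243 + (1/15)*12) = 710*(243 + ⅘) = 710*(1219/5) = 173098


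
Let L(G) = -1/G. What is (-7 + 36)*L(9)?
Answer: -29/9 ≈ -3.2222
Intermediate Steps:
(-7 + 36)*L(9) = (-7 + 36)*(-1/9) = 29*(-1*1/9) = 29*(-1/9) = -29/9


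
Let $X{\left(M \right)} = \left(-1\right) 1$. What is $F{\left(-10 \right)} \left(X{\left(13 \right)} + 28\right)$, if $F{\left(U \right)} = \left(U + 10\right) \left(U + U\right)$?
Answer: $0$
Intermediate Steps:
$X{\left(M \right)} = -1$
$F{\left(U \right)} = 2 U \left(10 + U\right)$ ($F{\left(U \right)} = \left(10 + U\right) 2 U = 2 U \left(10 + U\right)$)
$F{\left(-10 \right)} \left(X{\left(13 \right)} + 28\right) = 2 \left(-10\right) \left(10 - 10\right) \left(-1 + 28\right) = 2 \left(-10\right) 0 \cdot 27 = 0 \cdot 27 = 0$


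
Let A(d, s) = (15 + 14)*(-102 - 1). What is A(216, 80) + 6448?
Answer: 3461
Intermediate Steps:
A(d, s) = -2987 (A(d, s) = 29*(-103) = -2987)
A(216, 80) + 6448 = -2987 + 6448 = 3461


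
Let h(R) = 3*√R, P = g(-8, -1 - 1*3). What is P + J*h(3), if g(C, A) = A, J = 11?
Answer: -4 + 33*√3 ≈ 53.158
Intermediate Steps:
P = -4 (P = -1 - 1*3 = -1 - 3 = -4)
P + J*h(3) = -4 + 11*(3*√3) = -4 + 33*√3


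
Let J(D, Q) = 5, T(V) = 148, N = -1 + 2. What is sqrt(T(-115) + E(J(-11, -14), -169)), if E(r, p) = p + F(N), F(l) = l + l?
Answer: I*sqrt(19) ≈ 4.3589*I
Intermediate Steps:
N = 1
F(l) = 2*l
E(r, p) = 2 + p (E(r, p) = p + 2*1 = p + 2 = 2 + p)
sqrt(T(-115) + E(J(-11, -14), -169)) = sqrt(148 + (2 - 169)) = sqrt(148 - 167) = sqrt(-19) = I*sqrt(19)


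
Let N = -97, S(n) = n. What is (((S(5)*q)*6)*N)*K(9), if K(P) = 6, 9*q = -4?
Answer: 7760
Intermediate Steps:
q = -4/9 (q = (1/9)*(-4) = -4/9 ≈ -0.44444)
(((S(5)*q)*6)*N)*K(9) = (((5*(-4/9))*6)*(-97))*6 = (-20/9*6*(-97))*6 = -40/3*(-97)*6 = (3880/3)*6 = 7760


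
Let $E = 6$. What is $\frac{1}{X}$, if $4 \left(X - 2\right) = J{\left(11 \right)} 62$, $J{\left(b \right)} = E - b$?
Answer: $- \frac{2}{151} \approx -0.013245$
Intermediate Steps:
$J{\left(b \right)} = 6 - b$
$X = - \frac{151}{2}$ ($X = 2 + \frac{\left(6 - 11\right) 62}{4} = 2 + \frac{\left(-5\right) 62}{4} = 2 + \frac{1}{4} \left(-310\right) = 2 - \frac{155}{2} = - \frac{151}{2} \approx -75.5$)
$\frac{1}{X} = \frac{1}{- \frac{151}{2}} = - \frac{2}{151}$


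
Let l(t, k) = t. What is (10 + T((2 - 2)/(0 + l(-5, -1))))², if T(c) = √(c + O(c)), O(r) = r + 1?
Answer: 121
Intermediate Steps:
O(r) = 1 + r
T(c) = √(1 + 2*c) (T(c) = √(c + (1 + c)) = √(1 + 2*c))
(10 + T((2 - 2)/(0 + l(-5, -1))))² = (10 + √(1 + 2*((2 - 2)/(0 - 5))))² = (10 + √(1 + 2*(0/(-5))))² = (10 + √(1 + 2*(0*(-⅕))))² = (10 + √(1 + 2*0))² = (10 + √(1 + 0))² = (10 + √1)² = (10 + 1)² = 11² = 121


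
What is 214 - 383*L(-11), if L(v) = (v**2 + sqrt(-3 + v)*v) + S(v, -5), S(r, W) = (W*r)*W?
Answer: 59196 + 4213*I*sqrt(14) ≈ 59196.0 + 15764.0*I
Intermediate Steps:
S(r, W) = r*W**2
L(v) = v**2 + 25*v + v*sqrt(-3 + v) (L(v) = (v**2 + sqrt(-3 + v)*v) + v*(-5)**2 = (v**2 + v*sqrt(-3 + v)) + v*25 = (v**2 + v*sqrt(-3 + v)) + 25*v = v**2 + 25*v + v*sqrt(-3 + v))
214 - 383*L(-11) = 214 - (-4213)*(25 - 11 + sqrt(-3 - 11)) = 214 - (-4213)*(25 - 11 + sqrt(-14)) = 214 - (-4213)*(25 - 11 + I*sqrt(14)) = 214 - (-4213)*(14 + I*sqrt(14)) = 214 - 383*(-154 - 11*I*sqrt(14)) = 214 + (58982 + 4213*I*sqrt(14)) = 59196 + 4213*I*sqrt(14)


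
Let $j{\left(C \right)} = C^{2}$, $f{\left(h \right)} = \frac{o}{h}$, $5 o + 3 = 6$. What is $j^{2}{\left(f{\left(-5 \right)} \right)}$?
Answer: $\frac{81}{390625} \approx 0.00020736$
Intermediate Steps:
$o = \frac{3}{5}$ ($o = - \frac{3}{5} + \frac{1}{5} \cdot 6 = - \frac{3}{5} + \frac{6}{5} = \frac{3}{5} \approx 0.6$)
$f{\left(h \right)} = \frac{3}{5 h}$
$j^{2}{\left(f{\left(-5 \right)} \right)} = \left(\left(\frac{3}{5 \left(-5\right)}\right)^{2}\right)^{2} = \left(\left(\frac{3}{5} \left(- \frac{1}{5}\right)\right)^{2}\right)^{2} = \left(\left(- \frac{3}{25}\right)^{2}\right)^{2} = \left(\frac{9}{625}\right)^{2} = \frac{81}{390625}$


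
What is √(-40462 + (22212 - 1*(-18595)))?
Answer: √345 ≈ 18.574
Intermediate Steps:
√(-40462 + (22212 - 1*(-18595))) = √(-40462 + (22212 + 18595)) = √(-40462 + 40807) = √345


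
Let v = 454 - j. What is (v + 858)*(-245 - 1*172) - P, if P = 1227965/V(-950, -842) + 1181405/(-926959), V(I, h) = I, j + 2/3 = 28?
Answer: -94121845521623/176122210 ≈ -5.3441e+5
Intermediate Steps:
j = 82/3 (j = -⅔ + 28 = 82/3 ≈ 27.333)
v = 1280/3 (v = 454 - 1*82/3 = 454 - 82/3 = 1280/3 ≈ 426.67)
P = -227879108637/176122210 (P = 1227965/(-950) + 1181405/(-926959) = 1227965*(-1/950) + 1181405*(-1/926959) = -245593/190 - 1181405/926959 = -227879108637/176122210 ≈ -1293.9)
(v + 858)*(-245 - 1*172) - P = (1280/3 + 858)*(-245 - 1*172) - 1*(-227879108637/176122210) = 3854*(-245 - 172)/3 + 227879108637/176122210 = (3854/3)*(-417) + 227879108637/176122210 = -535706 + 227879108637/176122210 = -94121845521623/176122210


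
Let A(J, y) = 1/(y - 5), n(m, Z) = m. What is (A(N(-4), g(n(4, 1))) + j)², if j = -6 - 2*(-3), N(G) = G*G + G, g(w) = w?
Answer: 1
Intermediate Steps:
N(G) = G + G² (N(G) = G² + G = G + G²)
A(J, y) = 1/(-5 + y)
j = 0 (j = -6 + 6 = 0)
(A(N(-4), g(n(4, 1))) + j)² = (1/(-5 + 4) + 0)² = (1/(-1) + 0)² = (-1 + 0)² = (-1)² = 1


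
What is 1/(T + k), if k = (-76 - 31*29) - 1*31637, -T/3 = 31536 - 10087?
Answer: -1/96959 ≈ -1.0314e-5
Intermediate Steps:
T = -64347 (T = -3*(31536 - 10087) = -3*21449 = -64347)
k = -32612 (k = (-76 - 899) - 31637 = -975 - 31637 = -32612)
1/(T + k) = 1/(-64347 - 32612) = 1/(-96959) = -1/96959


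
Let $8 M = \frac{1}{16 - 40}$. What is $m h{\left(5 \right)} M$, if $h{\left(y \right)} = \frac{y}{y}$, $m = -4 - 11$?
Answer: $\frac{5}{64} \approx 0.078125$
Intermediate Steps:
$m = -15$ ($m = -4 - 11 = -15$)
$M = - \frac{1}{192}$ ($M = \frac{1}{8 \left(16 - 40\right)} = \frac{1}{8 \left(-24\right)} = \frac{1}{8} \left(- \frac{1}{24}\right) = - \frac{1}{192} \approx -0.0052083$)
$h{\left(y \right)} = 1$
$m h{\left(5 \right)} M = \left(-15\right) 1 \left(- \frac{1}{192}\right) = \left(-15\right) \left(- \frac{1}{192}\right) = \frac{5}{64}$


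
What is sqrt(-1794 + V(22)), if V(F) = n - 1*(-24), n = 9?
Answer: I*sqrt(1761) ≈ 41.964*I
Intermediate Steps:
V(F) = 33 (V(F) = 9 - 1*(-24) = 9 + 24 = 33)
sqrt(-1794 + V(22)) = sqrt(-1794 + 33) = sqrt(-1761) = I*sqrt(1761)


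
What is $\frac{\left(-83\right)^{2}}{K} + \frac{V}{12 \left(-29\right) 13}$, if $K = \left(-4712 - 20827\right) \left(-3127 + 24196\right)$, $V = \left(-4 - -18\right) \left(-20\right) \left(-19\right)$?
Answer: $- \frac{238551925163}{202856609007} \approx -1.176$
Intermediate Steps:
$V = 5320$ ($V = \left(-4 + 18\right) \left(-20\right) \left(-19\right) = 14 \left(-20\right) \left(-19\right) = \left(-280\right) \left(-19\right) = 5320$)
$K = -538081191$ ($K = \left(-25539\right) 21069 = -538081191$)
$\frac{\left(-83\right)^{2}}{K} + \frac{V}{12 \left(-29\right) 13} = \frac{\left(-83\right)^{2}}{-538081191} + \frac{5320}{12 \left(-29\right) 13} = 6889 \left(- \frac{1}{538081191}\right) + \frac{5320}{\left(-348\right) 13} = - \frac{6889}{538081191} + \frac{5320}{-4524} = - \frac{6889}{538081191} + 5320 \left(- \frac{1}{4524}\right) = - \frac{6889}{538081191} - \frac{1330}{1131} = - \frac{238551925163}{202856609007}$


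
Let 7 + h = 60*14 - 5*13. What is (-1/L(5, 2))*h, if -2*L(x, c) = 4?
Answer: 384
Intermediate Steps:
L(x, c) = -2 (L(x, c) = -1/2*4 = -2)
h = 768 (h = -7 + (60*14 - 5*13) = -7 + (840 - 65) = -7 + 775 = 768)
(-1/L(5, 2))*h = -1/(-2)*768 = -1*(-1/2)*768 = (1/2)*768 = 384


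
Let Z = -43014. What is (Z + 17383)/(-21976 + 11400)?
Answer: 25631/10576 ≈ 2.4235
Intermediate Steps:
(Z + 17383)/(-21976 + 11400) = (-43014 + 17383)/(-21976 + 11400) = -25631/(-10576) = -25631*(-1/10576) = 25631/10576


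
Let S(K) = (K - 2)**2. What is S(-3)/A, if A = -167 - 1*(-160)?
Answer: -25/7 ≈ -3.5714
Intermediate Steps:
A = -7 (A = -167 + 160 = -7)
S(K) = (-2 + K)**2
S(-3)/A = (-2 - 3)**2/(-7) = (-5)**2*(-1/7) = 25*(-1/7) = -25/7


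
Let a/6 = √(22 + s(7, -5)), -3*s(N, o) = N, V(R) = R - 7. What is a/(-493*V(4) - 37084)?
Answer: -2*√177/35605 ≈ -0.00074732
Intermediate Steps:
V(R) = -7 + R
s(N, o) = -N/3
a = 2*√177 (a = 6*√(22 - ⅓*7) = 6*√(22 - 7/3) = 6*√(59/3) = 6*(√177/3) = 2*√177 ≈ 26.608)
a/(-493*V(4) - 37084) = (2*√177)/(-493*(-7 + 4) - 37084) = (2*√177)/(-493*(-3) - 37084) = (2*√177)/(1479 - 37084) = (2*√177)/(-35605) = -2*√177/35605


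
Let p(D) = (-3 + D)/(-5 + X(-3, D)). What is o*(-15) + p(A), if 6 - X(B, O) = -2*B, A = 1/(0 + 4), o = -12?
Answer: 3611/20 ≈ 180.55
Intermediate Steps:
A = ¼ (A = 1/4 = ¼ ≈ 0.25000)
X(B, O) = 6 + 2*B (X(B, O) = 6 - (-2)*B = 6 + 2*B)
p(D) = ⅗ - D/5 (p(D) = (-3 + D)/(-5 + (6 + 2*(-3))) = (-3 + D)/(-5 + (6 - 6)) = (-3 + D)/(-5 + 0) = (-3 + D)/(-5) = (-3 + D)*(-⅕) = ⅗ - D/5)
o*(-15) + p(A) = -12*(-15) + (⅗ - ⅕*¼) = 180 + (⅗ - 1/20) = 180 + 11/20 = 3611/20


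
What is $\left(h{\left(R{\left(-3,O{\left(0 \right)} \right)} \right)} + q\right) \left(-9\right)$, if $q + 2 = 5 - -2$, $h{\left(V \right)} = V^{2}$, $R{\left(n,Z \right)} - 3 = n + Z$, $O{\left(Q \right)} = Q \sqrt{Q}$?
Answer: $-45$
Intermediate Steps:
$O{\left(Q \right)} = Q^{\frac{3}{2}}$
$R{\left(n,Z \right)} = 3 + Z + n$ ($R{\left(n,Z \right)} = 3 + \left(n + Z\right) = 3 + \left(Z + n\right) = 3 + Z + n$)
$q = 5$ ($q = -2 + \left(5 - -2\right) = -2 + \left(5 + 2\right) = -2 + 7 = 5$)
$\left(h{\left(R{\left(-3,O{\left(0 \right)} \right)} \right)} + q\right) \left(-9\right) = \left(\left(3 + 0^{\frac{3}{2}} - 3\right)^{2} + 5\right) \left(-9\right) = \left(\left(3 + 0 - 3\right)^{2} + 5\right) \left(-9\right) = \left(0^{2} + 5\right) \left(-9\right) = \left(0 + 5\right) \left(-9\right) = 5 \left(-9\right) = -45$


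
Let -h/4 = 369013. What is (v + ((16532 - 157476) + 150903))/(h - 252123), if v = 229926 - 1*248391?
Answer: 8506/1728175 ≈ 0.0049220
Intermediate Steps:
h = -1476052 (h = -4*369013 = -1476052)
v = -18465 (v = 229926 - 248391 = -18465)
(v + ((16532 - 157476) + 150903))/(h - 252123) = (-18465 + ((16532 - 157476) + 150903))/(-1476052 - 252123) = (-18465 + (-140944 + 150903))/(-1728175) = (-18465 + 9959)*(-1/1728175) = -8506*(-1/1728175) = 8506/1728175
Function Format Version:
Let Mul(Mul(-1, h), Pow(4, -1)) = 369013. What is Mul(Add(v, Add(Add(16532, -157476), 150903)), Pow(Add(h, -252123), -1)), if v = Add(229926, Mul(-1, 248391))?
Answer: Rational(8506, 1728175) ≈ 0.0049220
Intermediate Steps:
h = -1476052 (h = Mul(-4, 369013) = -1476052)
v = -18465 (v = Add(229926, -248391) = -18465)
Mul(Add(v, Add(Add(16532, -157476), 150903)), Pow(Add(h, -252123), -1)) = Mul(Add(-18465, Add(Add(16532, -157476), 150903)), Pow(Add(-1476052, -252123), -1)) = Mul(Add(-18465, Add(-140944, 150903)), Pow(-1728175, -1)) = Mul(Add(-18465, 9959), Rational(-1, 1728175)) = Mul(-8506, Rational(-1, 1728175)) = Rational(8506, 1728175)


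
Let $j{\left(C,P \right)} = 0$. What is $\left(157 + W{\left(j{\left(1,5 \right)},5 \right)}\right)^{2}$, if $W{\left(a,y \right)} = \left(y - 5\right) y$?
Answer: $24649$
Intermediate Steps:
$W{\left(a,y \right)} = y \left(-5 + y\right)$ ($W{\left(a,y \right)} = \left(-5 + y\right) y = y \left(-5 + y\right)$)
$\left(157 + W{\left(j{\left(1,5 \right)},5 \right)}\right)^{2} = \left(157 + 5 \left(-5 + 5\right)\right)^{2} = \left(157 + 5 \cdot 0\right)^{2} = \left(157 + 0\right)^{2} = 157^{2} = 24649$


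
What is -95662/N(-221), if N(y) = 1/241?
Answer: -23054542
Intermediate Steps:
N(y) = 1/241
-95662/N(-221) = -95662/1/241 = -95662*241 = -23054542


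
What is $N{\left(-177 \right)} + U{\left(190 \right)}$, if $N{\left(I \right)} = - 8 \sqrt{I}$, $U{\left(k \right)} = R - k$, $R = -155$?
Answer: $-345 - 8 i \sqrt{177} \approx -345.0 - 106.43 i$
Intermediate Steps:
$U{\left(k \right)} = -155 - k$
$N{\left(-177 \right)} + U{\left(190 \right)} = - 8 \sqrt{-177} - 345 = - 8 i \sqrt{177} - 345 = -345 - 8 i \sqrt{177}$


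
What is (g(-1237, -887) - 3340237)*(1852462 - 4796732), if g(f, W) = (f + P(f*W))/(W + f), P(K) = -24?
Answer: 10444300430331145/1062 ≈ 9.8346e+12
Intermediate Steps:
g(f, W) = (-24 + f)/(W + f) (g(f, W) = (f - 24)/(W + f) = (-24 + f)/(W + f))
(g(-1237, -887) - 3340237)*(1852462 - 4796732) = ((-24 - 1237)/(-887 - 1237) - 3340237)*(1852462 - 4796732) = (-1261/(-2124) - 3340237)*(-2944270) = (-1/2124*(-1261) - 3340237)*(-2944270) = (1261/2124 - 3340237)*(-2944270) = -7094662127/2124*(-2944270) = 10444300430331145/1062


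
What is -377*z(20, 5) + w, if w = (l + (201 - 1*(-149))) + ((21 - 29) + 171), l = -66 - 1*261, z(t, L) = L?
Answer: -1699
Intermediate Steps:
l = -327 (l = -66 - 261 = -327)
w = 186 (w = (-327 + (201 - 1*(-149))) + ((21 - 29) + 171) = (-327 + (201 + 149)) + (-8 + 171) = (-327 + 350) + 163 = 23 + 163 = 186)
-377*z(20, 5) + w = -377*5 + 186 = -1885 + 186 = -1699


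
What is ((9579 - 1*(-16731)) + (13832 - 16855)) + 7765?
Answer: 31052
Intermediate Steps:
((9579 - 1*(-16731)) + (13832 - 16855)) + 7765 = ((9579 + 16731) - 3023) + 7765 = (26310 - 3023) + 7765 = 23287 + 7765 = 31052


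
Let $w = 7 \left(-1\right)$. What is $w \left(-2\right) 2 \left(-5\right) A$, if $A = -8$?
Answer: $1120$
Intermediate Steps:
$w = -7$
$w \left(-2\right) 2 \left(-5\right) A = - 7 \left(-2\right) 2 \left(-5\right) \left(-8\right) = - 7 \left(\left(-4\right) \left(-5\right)\right) \left(-8\right) = \left(-7\right) 20 \left(-8\right) = \left(-140\right) \left(-8\right) = 1120$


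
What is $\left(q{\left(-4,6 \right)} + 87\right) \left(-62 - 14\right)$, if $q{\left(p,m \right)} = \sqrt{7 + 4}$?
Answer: $-6612 - 76 \sqrt{11} \approx -6864.1$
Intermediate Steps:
$q{\left(p,m \right)} = \sqrt{11}$
$\left(q{\left(-4,6 \right)} + 87\right) \left(-62 - 14\right) = \left(\sqrt{11} + 87\right) \left(-62 - 14\right) = \left(87 + \sqrt{11}\right) \left(-76\right) = -6612 - 76 \sqrt{11}$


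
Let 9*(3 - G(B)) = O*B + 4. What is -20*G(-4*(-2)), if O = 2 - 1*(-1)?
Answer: 20/9 ≈ 2.2222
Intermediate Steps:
O = 3 (O = 2 + 1 = 3)
G(B) = 23/9 - B/3 (G(B) = 3 - (3*B + 4)/9 = 3 - (4 + 3*B)/9 = 3 + (-4/9 - B/3) = 23/9 - B/3)
-20*G(-4*(-2)) = -20*(23/9 - (-4)*(-2)/3) = -20*(23/9 - ⅓*8) = -20*(23/9 - 8/3) = -20*(-⅑) = 20/9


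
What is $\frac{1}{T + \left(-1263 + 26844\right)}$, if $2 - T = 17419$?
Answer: $\frac{1}{8164} \approx 0.00012249$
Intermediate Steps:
$T = -17417$ ($T = 2 - 17419 = -17417$)
$\frac{1}{T + \left(-1263 + 26844\right)} = \frac{1}{-17417 + \left(-1263 + 26844\right)} = \frac{1}{-17417 + 25581} = \frac{1}{8164}$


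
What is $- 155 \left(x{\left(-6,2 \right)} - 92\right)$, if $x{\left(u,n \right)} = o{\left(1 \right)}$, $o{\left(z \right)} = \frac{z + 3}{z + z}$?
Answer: $13950$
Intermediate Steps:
$o{\left(z \right)} = \frac{3 + z}{2 z}$
$x{\left(u,n \right)} = 2$ ($x{\left(u,n \right)} = \frac{3 + 1}{2 \cdot 1} = \frac{1}{2} \cdot 1 \cdot 4 = 2$)
$- 155 \left(x{\left(-6,2 \right)} - 92\right) = - 155 \left(2 - 92\right) = \left(-155\right) \left(-90\right) = 13950$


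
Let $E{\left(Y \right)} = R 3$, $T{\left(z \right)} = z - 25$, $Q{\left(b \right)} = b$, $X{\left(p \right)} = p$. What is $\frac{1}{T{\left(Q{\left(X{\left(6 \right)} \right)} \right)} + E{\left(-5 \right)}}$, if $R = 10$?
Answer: $\frac{1}{11} \approx 0.090909$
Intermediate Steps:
$T{\left(z \right)} = -25 + z$ ($T{\left(z \right)} = z - 25 = -25 + z$)
$E{\left(Y \right)} = 30$ ($E{\left(Y \right)} = 10 \cdot 3 = 30$)
$\frac{1}{T{\left(Q{\left(X{\left(6 \right)} \right)} \right)} + E{\left(-5 \right)}} = \frac{1}{\left(-25 + 6\right) + 30} = \frac{1}{-19 + 30} = \frac{1}{11}$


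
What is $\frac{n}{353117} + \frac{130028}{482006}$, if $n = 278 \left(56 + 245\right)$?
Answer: $\frac{43124197672}{85102256351} \approx 0.50673$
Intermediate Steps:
$n = 83678$ ($n = 278 \cdot 301 = 83678$)
$\frac{n}{353117} + \frac{130028}{482006} = \frac{83678}{353117} + \frac{130028}{482006} = 83678 \cdot \frac{1}{353117} + 130028 \cdot \frac{1}{482006} = \frac{83678}{353117} + \frac{65014}{241003} = \frac{43124197672}{85102256351}$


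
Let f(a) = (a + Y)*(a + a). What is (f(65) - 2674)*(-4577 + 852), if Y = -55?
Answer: 5118150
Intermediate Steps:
f(a) = 2*a*(-55 + a) (f(a) = (a - 55)*(a + a) = (-55 + a)*(2*a) = 2*a*(-55 + a))
(f(65) - 2674)*(-4577 + 852) = (2*65*(-55 + 65) - 2674)*(-4577 + 852) = (2*65*10 - 2674)*(-3725) = (1300 - 2674)*(-3725) = -1374*(-3725) = 5118150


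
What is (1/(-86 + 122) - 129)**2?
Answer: 21557449/1296 ≈ 16634.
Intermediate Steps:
(1/(-86 + 122) - 129)**2 = (1/36 - 129)**2 = (-4643/36)**2 = 21557449/1296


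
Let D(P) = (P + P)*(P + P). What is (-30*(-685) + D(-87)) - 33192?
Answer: 17634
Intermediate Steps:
D(P) = 4*P² (D(P) = (2*P)*(2*P) = 4*P²)
(-30*(-685) + D(-87)) - 33192 = (-30*(-685) + 4*(-87)²) - 33192 = (20550 + 4*7569) - 33192 = (20550 + 30276) - 33192 = 50826 - 33192 = 17634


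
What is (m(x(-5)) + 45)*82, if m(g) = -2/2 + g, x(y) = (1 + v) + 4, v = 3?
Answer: 4264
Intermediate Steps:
x(y) = 8 (x(y) = (1 + 3) + 4 = 4 + 4 = 8)
m(g) = -1 + g (m(g) = -2*½ + g = -1 + g)
(m(x(-5)) + 45)*82 = ((-1 + 8) + 45)*82 = (7 + 45)*82 = 52*82 = 4264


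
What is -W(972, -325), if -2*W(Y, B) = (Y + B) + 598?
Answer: 1245/2 ≈ 622.50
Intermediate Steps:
W(Y, B) = -299 - B/2 - Y/2 (W(Y, B) = -((Y + B) + 598)/2 = -((B + Y) + 598)/2 = -(598 + B + Y)/2 = -299 - B/2 - Y/2)
-W(972, -325) = -(-299 - ½*(-325) - ½*972) = -(-299 + 325/2 - 486) = -1*(-1245/2) = 1245/2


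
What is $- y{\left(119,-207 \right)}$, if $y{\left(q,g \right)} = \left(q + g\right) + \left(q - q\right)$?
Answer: $88$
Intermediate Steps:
$y{\left(q,g \right)} = g + q$ ($y{\left(q,g \right)} = \left(g + q\right) + 0 = g + q$)
$- y{\left(119,-207 \right)} = - (-207 + 119) = \left(-1\right) \left(-88\right) = 88$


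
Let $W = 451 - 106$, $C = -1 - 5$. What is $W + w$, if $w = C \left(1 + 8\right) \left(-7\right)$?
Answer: $723$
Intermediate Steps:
$C = -6$ ($C = -1 - 5 = -6$)
$W = 345$
$w = 378$ ($w = - 6 \left(1 + 8\right) \left(-7\right) = - 6 \cdot 9 \left(-7\right) = \left(-6\right) \left(-63\right) = 378$)
$W + w = 345 + 378 = 723$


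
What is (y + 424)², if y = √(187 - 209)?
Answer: (424 + I*√22)² ≈ 1.7975e+5 + 3977.0*I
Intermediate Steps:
y = I*√22 (y = √(-22) = I*√22 ≈ 4.6904*I)
(y + 424)² = (I*√22 + 424)² = (424 + I*√22)²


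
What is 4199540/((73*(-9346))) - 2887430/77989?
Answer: -6878713000/159307243 ≈ -43.179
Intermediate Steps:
4199540/((73*(-9346))) - 2887430/77989 = 4199540/(-682258) - 2887430*1/77989 = 4199540*(-1/682258) - 17290/467 = -2099770/341129 - 17290/467 = -6878713000/159307243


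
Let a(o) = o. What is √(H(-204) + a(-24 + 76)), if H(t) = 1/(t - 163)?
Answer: √7003461/367 ≈ 7.2109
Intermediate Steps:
H(t) = 1/(-163 + t)
√(H(-204) + a(-24 + 76)) = √(1/(-163 - 204) + (-24 + 76)) = √(1/(-367) + 52) = √(-1/367 + 52) = √(19083/367) = √7003461/367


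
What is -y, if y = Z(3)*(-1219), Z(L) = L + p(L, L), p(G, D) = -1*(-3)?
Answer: 7314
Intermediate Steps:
p(G, D) = 3
Z(L) = 3 + L (Z(L) = L + 3 = 3 + L)
y = -7314 (y = (3 + 3)*(-1219) = 6*(-1219) = -7314)
-y = -1*(-7314) = 7314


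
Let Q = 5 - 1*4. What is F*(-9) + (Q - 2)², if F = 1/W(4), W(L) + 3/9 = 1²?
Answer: -25/2 ≈ -12.500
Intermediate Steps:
Q = 1 (Q = 5 - 4 = 1)
W(L) = ⅔ (W(L) = -⅓ + 1² = -⅓ + 1 = ⅔)
F = 3/2 (F = 1/(⅔) = 3/2 ≈ 1.5000)
F*(-9) + (Q - 2)² = (3/2)*(-9) + (1 - 2)² = -27/2 + (-1)² = -27/2 + 1 = -25/2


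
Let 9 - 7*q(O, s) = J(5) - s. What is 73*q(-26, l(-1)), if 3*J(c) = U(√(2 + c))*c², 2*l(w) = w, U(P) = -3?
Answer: 4891/14 ≈ 349.36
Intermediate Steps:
l(w) = w/2
J(c) = -c² (J(c) = (-3*c²)/3 = -c²)
q(O, s) = 34/7 + s/7 (q(O, s) = 9/7 - (-1*5² - s)/7 = 9/7 - (-1*25 - s)/7 = 9/7 - (-25 - s)/7 = 9/7 + (25/7 + s/7) = 34/7 + s/7)
73*q(-26, l(-1)) = 73*(34/7 + ((½)*(-1))/7) = 73*(34/7 + (⅐)*(-½)) = 73*(34/7 - 1/14) = 73*(67/14) = 4891/14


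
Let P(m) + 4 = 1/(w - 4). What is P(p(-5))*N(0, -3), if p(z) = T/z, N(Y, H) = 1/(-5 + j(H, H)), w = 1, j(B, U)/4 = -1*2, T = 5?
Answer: ⅓ ≈ 0.33333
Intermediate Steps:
j(B, U) = -8 (j(B, U) = 4*(-1*2) = 4*(-2) = -8)
N(Y, H) = -1/13 (N(Y, H) = 1/(-5 - 8) = 1/(-13) = -1/13)
p(z) = 5/z
P(m) = -13/3 (P(m) = -4 + 1/(1 - 4) = -4 + 1/(-3) = -4 - ⅓ = -13/3)
P(p(-5))*N(0, -3) = -13/3*(-1/13) = ⅓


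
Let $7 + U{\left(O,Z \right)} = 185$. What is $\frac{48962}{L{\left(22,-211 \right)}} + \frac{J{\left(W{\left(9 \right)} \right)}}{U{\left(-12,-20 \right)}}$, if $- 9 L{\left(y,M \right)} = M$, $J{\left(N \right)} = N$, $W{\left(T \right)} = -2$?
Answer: $\frac{39218351}{18779} \approx 2088.4$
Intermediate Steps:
$U{\left(O,Z \right)} = 178$ ($U{\left(O,Z \right)} = -7 + 185 = 178$)
$L{\left(y,M \right)} = - \frac{M}{9}$
$\frac{48962}{L{\left(22,-211 \right)}} + \frac{J{\left(W{\left(9 \right)} \right)}}{U{\left(-12,-20 \right)}} = \frac{48962}{\left(- \frac{1}{9}\right) \left(-211\right)} - \frac{2}{178} = \frac{48962}{\frac{211}{9}} - \frac{1}{89} = 48962 \cdot \frac{9}{211} - \frac{1}{89} = \frac{440658}{211} - \frac{1}{89} = \frac{39218351}{18779}$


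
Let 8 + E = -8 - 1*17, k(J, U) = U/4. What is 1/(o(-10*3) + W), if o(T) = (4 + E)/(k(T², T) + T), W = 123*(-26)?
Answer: -75/239792 ≈ -0.00031277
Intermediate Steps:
W = -3198
k(J, U) = U/4 (k(J, U) = U*(¼) = U/4)
E = -33 (E = -8 + (-8 - 1*17) = -8 + (-8 - 17) = -8 - 25 = -33)
o(T) = -116/(5*T) (o(T) = (4 - 33)/(T/4 + T) = -29*4/(5*T) = -116/(5*T))
1/(o(-10*3) + W) = 1/(-116/(5*((-10*3))) - 3198) = 1/(-116/5/(-30) - 3198) = 1/(-116/5*(-1/30) - 3198) = 1/(58/75 - 3198) = 1/(-239792/75) = -75/239792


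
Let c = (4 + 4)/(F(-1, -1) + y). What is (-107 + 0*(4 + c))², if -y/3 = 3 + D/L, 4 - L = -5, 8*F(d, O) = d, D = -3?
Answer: 11449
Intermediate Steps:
F(d, O) = d/8
L = 9 (L = 4 - 1*(-5) = 4 + 5 = 9)
y = -8 (y = -3*(3 - 3/9) = -3*(3 - 3*⅑) = -3*(3 - ⅓) = -3*8/3 = -8)
c = -64/65 (c = (4 + 4)/((⅛)*(-1) - 8) = 8/(-⅛ - 8) = 8/(-65/8) = 8*(-8/65) = -64/65 ≈ -0.98462)
(-107 + 0*(4 + c))² = (-107 + 0*(4 - 64/65))² = (-107 + 0*(196/65))² = (-107 + 0)² = (-107)² = 11449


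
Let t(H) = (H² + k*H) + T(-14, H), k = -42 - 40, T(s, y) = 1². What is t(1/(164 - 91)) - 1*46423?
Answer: -247388823/5329 ≈ -46423.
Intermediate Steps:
T(s, y) = 1
k = -82
t(H) = 1 + H² - 82*H (t(H) = (H² - 82*H) + 1 = 1 + H² - 82*H)
t(1/(164 - 91)) - 1*46423 = (1 + (1/(164 - 91))² - 82/(164 - 91)) - 1*46423 = (1 + (1/73)² - 82/73) - 46423 = (1 + (1/73)² - 82*1/73) - 46423 = (1 + 1/5329 - 82/73) - 46423 = -656/5329 - 46423 = -247388823/5329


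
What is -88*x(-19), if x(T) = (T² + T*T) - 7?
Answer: -62920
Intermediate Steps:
x(T) = -7 + 2*T² (x(T) = (T² + T²) - 7 = 2*T² - 7 = -7 + 2*T²)
-88*x(-19) = -88*(-7 + 2*(-19)²) = -88*(-7 + 2*361) = -88*(-7 + 722) = -88*715 = -62920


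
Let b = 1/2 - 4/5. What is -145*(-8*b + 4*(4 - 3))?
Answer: -928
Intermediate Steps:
b = -3/10 (b = 1*(½) - 4*⅕ = ½ - ⅘ = -3/10 ≈ -0.30000)
-145*(-8*b + 4*(4 - 3)) = -145*(-8*(-3/10) + 4*(4 - 3)) = -145*(12/5 + 4*1) = -145*(12/5 + 4) = -145*32/5 = -928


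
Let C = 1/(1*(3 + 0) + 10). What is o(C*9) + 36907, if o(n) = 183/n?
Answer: 111514/3 ≈ 37171.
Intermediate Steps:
C = 1/13 (C = 1/(1*3 + 10) = 1/(3 + 10) = 1/13 ≈ 0.076923)
o(C*9) + 36907 = 183/(((1/13)*9)) + 36907 = 183/(9/13) + 36907 = 183*(13/9) + 36907 = 793/3 + 36907 = 111514/3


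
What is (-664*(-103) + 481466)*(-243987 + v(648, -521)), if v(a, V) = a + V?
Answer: -134088371880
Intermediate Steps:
v(a, V) = V + a
(-664*(-103) + 481466)*(-243987 + v(648, -521)) = (-664*(-103) + 481466)*(-243987 + (-521 + 648)) = (68392 + 481466)*(-243987 + 127) = 549858*(-243860) = -134088371880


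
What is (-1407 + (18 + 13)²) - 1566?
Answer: -2012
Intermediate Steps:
(-1407 + (18 + 13)²) - 1566 = (-1407 + 31²) - 1566 = (-1407 + 961) - 1566 = -446 - 1566 = -2012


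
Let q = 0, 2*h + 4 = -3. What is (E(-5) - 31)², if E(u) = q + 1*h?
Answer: 4761/4 ≈ 1190.3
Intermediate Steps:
h = -7/2 (h = -2 + (½)*(-3) = -2 - 3/2 = -7/2 ≈ -3.5000)
E(u) = -7/2 (E(u) = 0 + 1*(-7/2) = 0 - 7/2 = -7/2)
(E(-5) - 31)² = (-7/2 - 31)² = (-69/2)² = 4761/4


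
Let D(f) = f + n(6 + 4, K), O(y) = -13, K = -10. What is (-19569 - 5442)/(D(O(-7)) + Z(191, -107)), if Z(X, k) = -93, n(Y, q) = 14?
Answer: 25011/92 ≈ 271.86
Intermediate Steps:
D(f) = 14 + f (D(f) = f + 14 = 14 + f)
(-19569 - 5442)/(D(O(-7)) + Z(191, -107)) = (-19569 - 5442)/((14 - 13) - 93) = -25011/(1 - 93) = -25011/(-92) = -25011*(-1/92) = 25011/92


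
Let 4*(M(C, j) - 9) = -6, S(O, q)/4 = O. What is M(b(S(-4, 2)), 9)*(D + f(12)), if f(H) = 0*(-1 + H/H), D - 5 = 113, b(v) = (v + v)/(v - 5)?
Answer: 885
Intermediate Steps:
S(O, q) = 4*O
b(v) = 2*v/(-5 + v) (b(v) = (2*v)/(-5 + v) = 2*v/(-5 + v))
D = 118 (D = 5 + 113 = 118)
M(C, j) = 15/2 (M(C, j) = 9 + (¼)*(-6) = 9 - 3/2 = 15/2)
f(H) = 0 (f(H) = 0*(-1 + 1) = 0*0 = 0)
M(b(S(-4, 2)), 9)*(D + f(12)) = 15*(118 + 0)/2 = (15/2)*118 = 885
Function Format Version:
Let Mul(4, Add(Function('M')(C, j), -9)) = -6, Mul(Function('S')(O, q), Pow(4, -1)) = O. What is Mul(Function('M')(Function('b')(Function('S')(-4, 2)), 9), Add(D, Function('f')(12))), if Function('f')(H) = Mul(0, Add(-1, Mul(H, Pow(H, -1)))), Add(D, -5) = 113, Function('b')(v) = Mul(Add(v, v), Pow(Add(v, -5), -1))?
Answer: 885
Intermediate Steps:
Function('S')(O, q) = Mul(4, O)
Function('b')(v) = Mul(2, v, Pow(Add(-5, v), -1)) (Function('b')(v) = Mul(Mul(2, v), Pow(Add(-5, v), -1)) = Mul(2, v, Pow(Add(-5, v), -1)))
D = 118 (D = Add(5, 113) = 118)
Function('M')(C, j) = Rational(15, 2) (Function('M')(C, j) = Add(9, Mul(Rational(1, 4), -6)) = Add(9, Rational(-3, 2)) = Rational(15, 2))
Function('f')(H) = 0 (Function('f')(H) = Mul(0, Add(-1, 1)) = Mul(0, 0) = 0)
Mul(Function('M')(Function('b')(Function('S')(-4, 2)), 9), Add(D, Function('f')(12))) = Mul(Rational(15, 2), Add(118, 0)) = Mul(Rational(15, 2), 118) = 885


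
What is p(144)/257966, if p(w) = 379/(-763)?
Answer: -379/196828058 ≈ -1.9255e-6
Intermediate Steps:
p(w) = -379/763 (p(w) = 379*(-1/763) = -379/763)
p(144)/257966 = -379/763/257966 = -379/763*1/257966 = -379/196828058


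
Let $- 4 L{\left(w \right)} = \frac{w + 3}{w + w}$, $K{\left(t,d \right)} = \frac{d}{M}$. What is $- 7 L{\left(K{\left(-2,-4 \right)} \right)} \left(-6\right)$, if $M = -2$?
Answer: $- \frac{105}{8} \approx -13.125$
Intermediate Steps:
$K{\left(t,d \right)} = - \frac{d}{2}$ ($K{\left(t,d \right)} = \frac{d}{-2} = d \left(- \frac{1}{2}\right) = - \frac{d}{2}$)
$L{\left(w \right)} = - \frac{3 + w}{8 w}$ ($L{\left(w \right)} = - \frac{\left(w + 3\right) \frac{1}{w + w}}{4} = - \frac{\left(3 + w\right) \frac{1}{2 w}}{4} = - \frac{\frac{1}{2} \frac{1}{w} \left(3 + w\right)}{4} = - \frac{3 + w}{8 w}$)
$- 7 L{\left(K{\left(-2,-4 \right)} \right)} \left(-6\right) = - 7 \frac{-3 - \left(- \frac{1}{2}\right) \left(-4\right)}{8 \left(\left(- \frac{1}{2}\right) \left(-4\right)\right)} \left(-6\right) = - 7 \frac{-3 - 2}{8 \cdot 2} \left(-6\right) = - 7 \cdot \frac{1}{8} \cdot \frac{1}{2} \left(-3 - 2\right) \left(-6\right) = - 7 \cdot \frac{1}{8} \cdot \frac{1}{2} \left(-5\right) \left(-6\right) = \left(-7\right) \left(- \frac{5}{16}\right) \left(-6\right) = \frac{35}{16} \left(-6\right) = - \frac{105}{8}$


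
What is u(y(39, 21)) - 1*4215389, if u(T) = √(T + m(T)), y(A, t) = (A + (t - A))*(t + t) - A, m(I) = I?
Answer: -4215389 + √1686 ≈ -4.2153e+6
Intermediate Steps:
y(A, t) = -A + 2*t² (y(A, t) = t*(2*t) - A = 2*t² - A = -A + 2*t²)
u(T) = √2*√T (u(T) = √(T + T) = √(2*T) = √2*√T)
u(y(39, 21)) - 1*4215389 = √2*√(-1*39 + 2*21²) - 1*4215389 = √2*√(-39 + 2*441) - 4215389 = √2*√(-39 + 882) - 4215389 = √2*√843 - 4215389 = √1686 - 4215389 = -4215389 + √1686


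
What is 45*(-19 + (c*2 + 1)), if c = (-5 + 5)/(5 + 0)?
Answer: -810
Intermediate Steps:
c = 0 (c = 0/5 = 0*(⅕) = 0)
45*(-19 + (c*2 + 1)) = 45*(-19 + (0*2 + 1)) = 45*(-19 + (0 + 1)) = 45*(-19 + 1) = 45*(-18) = -810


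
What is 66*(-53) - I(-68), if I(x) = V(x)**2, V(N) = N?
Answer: -8122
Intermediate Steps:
I(x) = x**2
66*(-53) - I(-68) = 66*(-53) - 1*(-68)**2 = -3498 - 1*4624 = -3498 - 4624 = -8122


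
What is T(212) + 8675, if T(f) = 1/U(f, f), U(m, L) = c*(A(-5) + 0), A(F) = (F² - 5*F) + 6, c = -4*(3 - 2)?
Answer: 1943199/224 ≈ 8675.0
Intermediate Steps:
c = -4 (c = -4*1 = -4)
A(F) = 6 + F² - 5*F
U(m, L) = -224 (U(m, L) = -4*((6 + (-5)² - 5*(-5)) + 0) = -4*((6 + 25 + 25) + 0) = -4*(56 + 0) = -4*56 = -224)
T(f) = -1/224 (T(f) = 1/(-224) = -1/224)
T(212) + 8675 = -1/224 + 8675 = 1943199/224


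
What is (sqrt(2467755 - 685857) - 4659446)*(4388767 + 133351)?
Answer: -21070564626628 + 4522118*sqrt(1781898) ≈ -2.1065e+13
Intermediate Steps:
(sqrt(2467755 - 685857) - 4659446)*(4388767 + 133351) = (sqrt(1781898) - 4659446)*4522118 = (-4659446 + sqrt(1781898))*4522118 = -21070564626628 + 4522118*sqrt(1781898)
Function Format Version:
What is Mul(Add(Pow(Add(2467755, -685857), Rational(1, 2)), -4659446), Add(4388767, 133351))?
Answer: Add(-21070564626628, Mul(4522118, Pow(1781898, Rational(1, 2)))) ≈ -2.1065e+13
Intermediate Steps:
Mul(Add(Pow(Add(2467755, -685857), Rational(1, 2)), -4659446), Add(4388767, 133351)) = Mul(Add(Pow(1781898, Rational(1, 2)), -4659446), 4522118) = Mul(Add(-4659446, Pow(1781898, Rational(1, 2))), 4522118) = Add(-21070564626628, Mul(4522118, Pow(1781898, Rational(1, 2))))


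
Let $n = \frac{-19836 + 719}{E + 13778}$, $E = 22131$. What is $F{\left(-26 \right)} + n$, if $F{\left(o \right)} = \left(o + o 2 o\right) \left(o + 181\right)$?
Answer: $\frac{7380357653}{35909} \approx 2.0553 \cdot 10^{5}$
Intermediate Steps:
$n = - \frac{19117}{35909}$ ($n = \frac{-19836 + 719}{22131 + 13778} = - \frac{19117}{35909} \approx -0.53237$)
$F{\left(o \right)} = \left(181 + o\right) \left(o + 2 o^{2}\right)$ ($F{\left(o \right)} = \left(o + 2 o o\right) \left(181 + o\right) = \left(o + 2 o^{2}\right) \left(181 + o\right) = \left(181 + o\right) \left(o + 2 o^{2}\right)$)
$F{\left(-26 \right)} + n = - 26 \left(181 + 2 \left(-26\right)^{2} + 363 \left(-26\right)\right) - \frac{19117}{35909} = - 26 \left(181 + 2 \cdot 676 - 9438\right) - \frac{19117}{35909} = - 26 \left(181 + 1352 - 9438\right) - \frac{19117}{35909} = \left(-26\right) \left(-7905\right) - \frac{19117}{35909} = 205530 - \frac{19117}{35909} = \frac{7380357653}{35909}$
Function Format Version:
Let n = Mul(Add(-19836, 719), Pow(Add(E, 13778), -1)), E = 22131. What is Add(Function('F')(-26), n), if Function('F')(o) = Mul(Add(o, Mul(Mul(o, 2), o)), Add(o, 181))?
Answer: Rational(7380357653, 35909) ≈ 2.0553e+5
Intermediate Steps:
n = Rational(-19117, 35909) (n = Mul(Add(-19836, 719), Pow(Add(22131, 13778), -1)) = Mul(-19117, Pow(35909, -1)) = Mul(-19117, Rational(1, 35909)) = Rational(-19117, 35909) ≈ -0.53237)
Function('F')(o) = Mul(Add(181, o), Add(o, Mul(2, Pow(o, 2)))) (Function('F')(o) = Mul(Add(o, Mul(Mul(2, o), o)), Add(181, o)) = Mul(Add(o, Mul(2, Pow(o, 2))), Add(181, o)) = Mul(Add(181, o), Add(o, Mul(2, Pow(o, 2)))))
Add(Function('F')(-26), n) = Add(Mul(-26, Add(181, Mul(2, Pow(-26, 2)), Mul(363, -26))), Rational(-19117, 35909)) = Add(Mul(-26, Add(181, Mul(2, 676), -9438)), Rational(-19117, 35909)) = Add(Mul(-26, Add(181, 1352, -9438)), Rational(-19117, 35909)) = Add(Mul(-26, -7905), Rational(-19117, 35909)) = Add(205530, Rational(-19117, 35909)) = Rational(7380357653, 35909)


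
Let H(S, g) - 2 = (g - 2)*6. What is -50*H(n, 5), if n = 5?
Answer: -1000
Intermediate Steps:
H(S, g) = -10 + 6*g (H(S, g) = 2 + (g - 2)*6 = 2 + (-2 + g)*6 = 2 + (-12 + 6*g) = -10 + 6*g)
-50*H(n, 5) = -50*(-10 + 6*5) = -50*(-10 + 30) = -50*20 = -1000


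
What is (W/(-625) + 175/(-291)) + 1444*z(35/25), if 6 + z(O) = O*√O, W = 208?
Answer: -1575934903/181875 + 10108*√35/25 ≈ -6272.9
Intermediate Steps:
z(O) = -6 + O^(3/2) (z(O) = -6 + O*√O = -6 + O^(3/2))
(W/(-625) + 175/(-291)) + 1444*z(35/25) = (208/(-625) + 175/(-291)) + 1444*(-6 + (35/25)^(3/2)) = (208*(-1/625) + 175*(-1/291)) + 1444*(-6 + (35*(1/25))^(3/2)) = (-208/625 - 175/291) + 1444*(-6 + (7/5)^(3/2)) = -169903/181875 + 1444*(-6 + 7*√35/25) = -169903/181875 + (-8664 + 10108*√35/25) = -1575934903/181875 + 10108*√35/25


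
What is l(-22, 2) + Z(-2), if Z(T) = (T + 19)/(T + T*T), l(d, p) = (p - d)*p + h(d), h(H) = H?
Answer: 69/2 ≈ 34.500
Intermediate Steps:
l(d, p) = d + p*(p - d) (l(d, p) = (p - d)*p + d = p*(p - d) + d = d + p*(p - d))
Z(T) = (19 + T)/(T + T**2)
l(-22, 2) + Z(-2) = (-22 + 2**2 - 1*(-22)*2) + (19 - 2)/((-2)*(1 - 2)) = (-22 + 4 + 44) - 1/2*17/(-1) = 26 - 1/2*(-1)*17 = 26 + 17/2 = 69/2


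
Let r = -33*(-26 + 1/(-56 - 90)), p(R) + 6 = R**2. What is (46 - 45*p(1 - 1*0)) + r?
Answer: 164867/146 ≈ 1129.2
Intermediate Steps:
p(R) = -6 + R**2
r = 125301/146 (r = -33*(-26 + 1/(-146)) = -33*(-26 - 1/146) = -33*(-3797/146) = 125301/146 ≈ 858.23)
(46 - 45*p(1 - 1*0)) + r = (46 - 45*(-6 + (1 - 1*0)**2)) + 125301/146 = (46 - 45*(-6 + (1 + 0)**2)) + 125301/146 = (46 - 45*(-6 + 1**2)) + 125301/146 = (46 - 45*(-6 + 1)) + 125301/146 = (46 - 45*(-5)) + 125301/146 = (46 + 225) + 125301/146 = 271 + 125301/146 = 164867/146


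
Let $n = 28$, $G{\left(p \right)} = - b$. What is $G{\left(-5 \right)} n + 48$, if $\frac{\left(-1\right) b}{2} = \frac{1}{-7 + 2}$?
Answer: $\frac{184}{5} \approx 36.8$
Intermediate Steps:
$b = \frac{2}{5}$ ($b = - \frac{2}{-7 + 2} = - \frac{2}{-5} = \left(-2\right) \left(- \frac{1}{5}\right) = \frac{2}{5} \approx 0.4$)
$G{\left(p \right)} = - \frac{2}{5}$ ($G{\left(p \right)} = \left(-1\right) \frac{2}{5} = - \frac{2}{5}$)
$G{\left(-5 \right)} n + 48 = \left(- \frac{2}{5}\right) 28 + 48 = - \frac{56}{5} + 48 = \frac{184}{5}$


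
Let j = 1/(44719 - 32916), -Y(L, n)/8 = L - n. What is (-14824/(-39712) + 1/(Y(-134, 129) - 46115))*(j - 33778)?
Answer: -1912439195799831/151682855236 ≈ -12608.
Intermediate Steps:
Y(L, n) = -8*L + 8*n (Y(L, n) = -8*(L - n) = -8*L + 8*n)
j = 1/11803 ≈ 8.4724e-5
(-14824/(-39712) + 1/(Y(-134, 129) - 46115))*(j - 33778) = (-14824/(-39712) + 1/((-8*(-134) + 8*129) - 46115))*(1/11803 - 33778) = (-14824*(-1/39712) + 1/((1072 + 1032) - 46115))*(-398681733/11803) = (109/292 + 1/(2104 - 46115))*(-398681733/11803) = (109/292 + 1/(-44011))*(-398681733/11803) = (109/292 - 1/44011)*(-398681733/11803) = (4796907/12851212)*(-398681733/11803) = -1912439195799831/151682855236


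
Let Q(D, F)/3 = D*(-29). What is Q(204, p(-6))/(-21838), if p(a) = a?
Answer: 8874/10919 ≈ 0.81271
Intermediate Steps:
Q(D, F) = -87*D (Q(D, F) = 3*(D*(-29)) = 3*(-29*D) = -87*D)
Q(204, p(-6))/(-21838) = -87*204/(-21838) = -17748*(-1/21838) = 8874/10919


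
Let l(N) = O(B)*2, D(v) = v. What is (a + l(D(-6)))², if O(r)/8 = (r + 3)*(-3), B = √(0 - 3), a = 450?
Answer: 86724 - 29376*I*√3 ≈ 86724.0 - 50881.0*I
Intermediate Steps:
B = I*√3 (B = √(-3) = I*√3 ≈ 1.732*I)
O(r) = -72 - 24*r (O(r) = 8*((r + 3)*(-3)) = 8*((3 + r)*(-3)) = 8*(-9 - 3*r) = -72 - 24*r)
l(N) = -144 - 48*I*√3 (l(N) = (-72 - 24*I*√3)*2 = -144 - 48*I*√3)
(a + l(D(-6)))² = (450 + (-144 - 48*I*√3))² = (306 - 48*I*√3)²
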